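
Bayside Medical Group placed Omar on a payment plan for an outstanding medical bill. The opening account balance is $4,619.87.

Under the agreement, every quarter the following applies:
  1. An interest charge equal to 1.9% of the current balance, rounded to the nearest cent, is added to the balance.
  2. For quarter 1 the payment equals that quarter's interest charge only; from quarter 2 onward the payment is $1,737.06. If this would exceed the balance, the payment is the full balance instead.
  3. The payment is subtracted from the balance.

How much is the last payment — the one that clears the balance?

Quarter 1: opening $4,619.87; interest $87.78 → $4,707.65; payment $87.78; balance $4,619.87
Quarter 2: opening $4,619.87; interest $87.78 → $4,707.65; payment $1,737.06; balance $2,970.59
Quarter 3: opening $2,970.59; interest $56.44 → $3,027.03; payment $1,737.06; balance $1,289.97
Quarter 4: opening $1,289.97; interest $24.51 → $1,314.48; payment $1,314.48; balance $0.00

$1,314.48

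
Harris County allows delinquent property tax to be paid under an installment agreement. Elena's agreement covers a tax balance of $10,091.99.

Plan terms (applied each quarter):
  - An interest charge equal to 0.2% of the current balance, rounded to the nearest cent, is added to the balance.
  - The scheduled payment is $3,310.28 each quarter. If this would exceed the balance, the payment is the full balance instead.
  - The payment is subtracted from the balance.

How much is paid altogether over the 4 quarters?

$10,133.18

# | Opening | Interest | Payment | End bal
1 | $10,091.99 | $20.18 | $3,310.28 | $6,801.89
2 | $6,801.89 | $13.60 | $3,310.28 | $3,505.21
3 | $3,505.21 | $7.01 | $3,310.28 | $201.94
4 | $201.94 | $0.40 | $202.34 | $0.00
Total paid: $10,133.18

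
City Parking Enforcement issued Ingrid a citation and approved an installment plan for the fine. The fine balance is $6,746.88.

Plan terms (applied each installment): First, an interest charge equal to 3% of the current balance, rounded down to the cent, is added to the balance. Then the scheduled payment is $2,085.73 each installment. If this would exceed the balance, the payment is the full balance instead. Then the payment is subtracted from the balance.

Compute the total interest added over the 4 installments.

# | Opening | Interest | Payment | End bal
1 | $6,746.88 | $202.40 | $2,085.73 | $4,863.55
2 | $4,863.55 | $145.90 | $2,085.73 | $2,923.72
3 | $2,923.72 | $87.71 | $2,085.73 | $925.70
4 | $925.70 | $27.77 | $953.47 | $0.00
Total interest: $202.40 + $145.90 + $87.71 + $27.77 = $463.78

$463.78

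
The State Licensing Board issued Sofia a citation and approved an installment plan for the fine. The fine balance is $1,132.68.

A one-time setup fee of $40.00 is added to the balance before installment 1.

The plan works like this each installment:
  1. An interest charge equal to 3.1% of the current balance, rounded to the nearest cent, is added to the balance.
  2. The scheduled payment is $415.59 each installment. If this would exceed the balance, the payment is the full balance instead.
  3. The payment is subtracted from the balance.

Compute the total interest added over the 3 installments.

$73.43

Installment 1: opening $1,172.68; interest $36.35 → $1,209.03; payment $415.59; balance $793.44
Installment 2: opening $793.44; interest $24.60 → $818.04; payment $415.59; balance $402.45
Installment 3: opening $402.45; interest $12.48 → $414.93; payment $414.93; balance $0.00
Total interest: $36.35 + $24.60 + $12.48 = $73.43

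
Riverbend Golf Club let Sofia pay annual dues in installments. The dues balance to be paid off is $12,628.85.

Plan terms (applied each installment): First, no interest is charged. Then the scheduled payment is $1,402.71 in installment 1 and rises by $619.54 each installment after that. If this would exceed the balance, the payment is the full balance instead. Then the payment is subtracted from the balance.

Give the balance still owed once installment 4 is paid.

$3,300.77

Installment 1: $12,628.85 − $1,402.71 → $11,226.14
Installment 2: $11,226.14 − $2,022.25 → $9,203.89
Installment 3: $9,203.89 − $2,641.79 → $6,562.10
Installment 4: $6,562.10 − $3,261.33 → $3,300.77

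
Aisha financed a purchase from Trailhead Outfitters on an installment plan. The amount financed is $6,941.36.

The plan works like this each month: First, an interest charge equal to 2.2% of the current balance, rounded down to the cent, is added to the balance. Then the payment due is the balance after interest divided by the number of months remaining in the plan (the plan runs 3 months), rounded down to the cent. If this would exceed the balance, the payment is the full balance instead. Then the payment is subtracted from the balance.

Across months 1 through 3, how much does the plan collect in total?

$7,251.26

# | Opening | Interest | Payment | End bal
1 | $6,941.36 | $152.70 | $2,364.68 | $4,729.38
2 | $4,729.38 | $104.04 | $2,416.71 | $2,416.71
3 | $2,416.71 | $53.16 | $2,469.87 | $0.00
Total paid: $7,251.26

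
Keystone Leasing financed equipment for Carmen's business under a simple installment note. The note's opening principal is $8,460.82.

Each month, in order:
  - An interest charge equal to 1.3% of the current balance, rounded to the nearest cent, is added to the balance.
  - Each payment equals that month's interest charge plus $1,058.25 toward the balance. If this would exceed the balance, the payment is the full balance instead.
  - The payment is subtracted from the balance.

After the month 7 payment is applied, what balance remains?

$1,053.07

# | Opening | Interest | Payment | End bal
1 | $8,460.82 | $109.99 | $1,168.24 | $7,402.57
2 | $7,402.57 | $96.23 | $1,154.48 | $6,344.32
3 | $6,344.32 | $82.48 | $1,140.73 | $5,286.07
4 | $5,286.07 | $68.72 | $1,126.97 | $4,227.82
5 | $4,227.82 | $54.96 | $1,113.21 | $3,169.57
6 | $3,169.57 | $41.20 | $1,099.45 | $2,111.32
7 | $2,111.32 | $27.45 | $1,085.70 | $1,053.07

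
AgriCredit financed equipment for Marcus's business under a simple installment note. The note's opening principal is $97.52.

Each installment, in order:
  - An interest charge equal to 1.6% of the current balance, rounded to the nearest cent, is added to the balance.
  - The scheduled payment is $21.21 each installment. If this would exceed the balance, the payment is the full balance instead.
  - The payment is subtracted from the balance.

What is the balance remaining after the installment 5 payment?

$0.00

Installment 1: $97.52 +$1.56 interest = $99.08; pay $21.21 → $77.87
Installment 2: $77.87 +$1.25 interest = $79.12; pay $21.21 → $57.91
Installment 3: $57.91 +$0.93 interest = $58.84; pay $21.21 → $37.63
Installment 4: $37.63 +$0.60 interest = $38.23; pay $21.21 → $17.02
Installment 5: $17.02 +$0.27 interest = $17.29; pay $17.29 → $0.00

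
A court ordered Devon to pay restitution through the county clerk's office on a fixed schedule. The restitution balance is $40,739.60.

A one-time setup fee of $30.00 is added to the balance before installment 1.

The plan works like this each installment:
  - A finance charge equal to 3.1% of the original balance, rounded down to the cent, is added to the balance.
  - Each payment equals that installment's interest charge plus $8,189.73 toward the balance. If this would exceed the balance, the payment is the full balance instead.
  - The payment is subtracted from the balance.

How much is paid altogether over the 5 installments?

# | Opening | Interest | Payment | End bal
1 | $40,769.60 | $1,262.92 | $9,452.65 | $32,579.87
2 | $32,579.87 | $1,262.92 | $9,452.65 | $24,390.14
3 | $24,390.14 | $1,262.92 | $9,452.65 | $16,200.41
4 | $16,200.41 | $1,262.92 | $9,452.65 | $8,010.68
5 | $8,010.68 | $1,262.92 | $9,273.60 | $0.00
Total paid: $47,084.20

$47,084.20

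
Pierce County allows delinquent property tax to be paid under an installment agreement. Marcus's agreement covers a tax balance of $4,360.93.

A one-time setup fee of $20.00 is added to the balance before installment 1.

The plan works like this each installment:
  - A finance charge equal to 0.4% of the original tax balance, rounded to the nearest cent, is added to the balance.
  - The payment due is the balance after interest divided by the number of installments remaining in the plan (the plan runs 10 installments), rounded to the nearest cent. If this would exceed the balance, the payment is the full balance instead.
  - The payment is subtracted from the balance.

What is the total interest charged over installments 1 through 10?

$174.40

Installment 1: $4,380.93 +$17.44 interest = $4,398.37; pay $439.84 → $3,958.53
Installment 2: $3,958.53 +$17.44 interest = $3,975.97; pay $441.77 → $3,534.20
Installment 3: $3,534.20 +$17.44 interest = $3,551.64; pay $443.96 → $3,107.68
Installment 4: $3,107.68 +$17.44 interest = $3,125.12; pay $446.45 → $2,678.67
Installment 5: $2,678.67 +$17.44 interest = $2,696.11; pay $449.35 → $2,246.76
Installment 6: $2,246.76 +$17.44 interest = $2,264.20; pay $452.84 → $1,811.36
Installment 7: $1,811.36 +$17.44 interest = $1,828.80; pay $457.20 → $1,371.60
Installment 8: $1,371.60 +$17.44 interest = $1,389.04; pay $463.01 → $926.03
Installment 9: $926.03 +$17.44 interest = $943.47; pay $471.74 → $471.73
Installment 10: $471.73 +$17.44 interest = $489.17; pay $489.17 → $0.00
Total interest: $17.44 + $17.44 + $17.44 + $17.44 + $17.44 + $17.44 + $17.44 + $17.44 + $17.44 + $17.44 = $174.40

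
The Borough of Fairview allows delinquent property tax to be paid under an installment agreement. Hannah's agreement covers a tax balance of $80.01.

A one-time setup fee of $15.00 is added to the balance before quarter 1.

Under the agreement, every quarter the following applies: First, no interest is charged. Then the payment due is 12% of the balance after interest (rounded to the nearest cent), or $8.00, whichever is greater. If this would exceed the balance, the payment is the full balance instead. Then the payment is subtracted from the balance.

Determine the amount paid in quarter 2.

$10.03

Quarter 1: $95.01 − $11.40 → $83.61
Quarter 2: $83.61 − $10.03 → $73.58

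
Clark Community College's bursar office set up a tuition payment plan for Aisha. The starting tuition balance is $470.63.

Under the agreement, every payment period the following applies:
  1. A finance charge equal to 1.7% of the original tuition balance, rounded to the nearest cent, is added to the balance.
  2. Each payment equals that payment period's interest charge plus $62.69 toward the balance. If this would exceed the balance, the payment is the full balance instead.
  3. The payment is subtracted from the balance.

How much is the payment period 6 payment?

Payment period 1: opening $470.63; interest $8.00 → $478.63; payment $70.69; balance $407.94
Payment period 2: opening $407.94; interest $8.00 → $415.94; payment $70.69; balance $345.25
Payment period 3: opening $345.25; interest $8.00 → $353.25; payment $70.69; balance $282.56
Payment period 4: opening $282.56; interest $8.00 → $290.56; payment $70.69; balance $219.87
Payment period 5: opening $219.87; interest $8.00 → $227.87; payment $70.69; balance $157.18
Payment period 6: opening $157.18; interest $8.00 → $165.18; payment $70.69; balance $94.49

$70.69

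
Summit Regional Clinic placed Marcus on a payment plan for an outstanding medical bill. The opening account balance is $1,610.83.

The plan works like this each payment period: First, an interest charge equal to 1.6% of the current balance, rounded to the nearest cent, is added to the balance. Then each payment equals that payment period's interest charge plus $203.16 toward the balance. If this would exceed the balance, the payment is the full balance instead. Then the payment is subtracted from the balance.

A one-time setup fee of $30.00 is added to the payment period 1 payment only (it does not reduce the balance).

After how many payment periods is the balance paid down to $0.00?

8

Payment period 1: opening $1,610.83; interest $25.77 → $1,636.60; payment $228.93 (+ $30.00 fee); balance $1,407.67
Payment period 2: opening $1,407.67; interest $22.52 → $1,430.19; payment $225.68; balance $1,204.51
Payment period 3: opening $1,204.51; interest $19.27 → $1,223.78; payment $222.43; balance $1,001.35
Payment period 4: opening $1,001.35; interest $16.02 → $1,017.37; payment $219.18; balance $798.19
Payment period 5: opening $798.19; interest $12.77 → $810.96; payment $215.93; balance $595.03
Payment period 6: opening $595.03; interest $9.52 → $604.55; payment $212.68; balance $391.87
Payment period 7: opening $391.87; interest $6.27 → $398.14; payment $209.43; balance $188.71
Payment period 8: opening $188.71; interest $3.02 → $191.73; payment $191.73; balance $0.00
Balance reaches $0.00 in payment period 8.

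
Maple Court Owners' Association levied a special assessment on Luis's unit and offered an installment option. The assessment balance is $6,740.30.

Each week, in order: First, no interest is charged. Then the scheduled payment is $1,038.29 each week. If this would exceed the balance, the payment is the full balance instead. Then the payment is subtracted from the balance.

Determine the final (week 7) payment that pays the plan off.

$510.56

Week 1: opening $6,740.30; payment $1,038.29; balance $5,702.01
Week 2: opening $5,702.01; payment $1,038.29; balance $4,663.72
Week 3: opening $4,663.72; payment $1,038.29; balance $3,625.43
Week 4: opening $3,625.43; payment $1,038.29; balance $2,587.14
Week 5: opening $2,587.14; payment $1,038.29; balance $1,548.85
Week 6: opening $1,548.85; payment $1,038.29; balance $510.56
Week 7: opening $510.56; payment $510.56; balance $0.00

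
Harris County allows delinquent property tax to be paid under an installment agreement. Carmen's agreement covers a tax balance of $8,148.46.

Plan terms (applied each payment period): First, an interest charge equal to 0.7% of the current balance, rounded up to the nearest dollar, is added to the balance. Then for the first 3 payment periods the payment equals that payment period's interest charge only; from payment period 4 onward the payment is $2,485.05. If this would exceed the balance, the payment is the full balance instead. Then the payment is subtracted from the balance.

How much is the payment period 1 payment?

Payment period 1: opening $8,148.46; interest $58.00 → $8,206.46; payment $58.00; balance $8,148.46

$58.00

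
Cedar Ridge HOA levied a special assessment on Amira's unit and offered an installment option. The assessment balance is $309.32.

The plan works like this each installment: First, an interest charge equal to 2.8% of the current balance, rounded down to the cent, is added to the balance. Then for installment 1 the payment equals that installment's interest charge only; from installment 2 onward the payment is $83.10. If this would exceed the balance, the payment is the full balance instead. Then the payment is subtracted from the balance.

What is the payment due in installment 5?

Installment 1: opening $309.32; interest $8.66 → $317.98; payment $8.66; balance $309.32
Installment 2: opening $309.32; interest $8.66 → $317.98; payment $83.10; balance $234.88
Installment 3: opening $234.88; interest $6.57 → $241.45; payment $83.10; balance $158.35
Installment 4: opening $158.35; interest $4.43 → $162.78; payment $83.10; balance $79.68
Installment 5: opening $79.68; interest $2.23 → $81.91; payment $81.91; balance $0.00

$81.91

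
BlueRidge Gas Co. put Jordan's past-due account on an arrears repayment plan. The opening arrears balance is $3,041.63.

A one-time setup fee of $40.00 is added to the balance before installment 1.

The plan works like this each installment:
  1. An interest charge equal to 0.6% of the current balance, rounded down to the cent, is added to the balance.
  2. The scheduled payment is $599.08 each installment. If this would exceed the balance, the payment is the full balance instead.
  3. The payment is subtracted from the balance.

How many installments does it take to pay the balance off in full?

Installment 1: $3,081.63 +$18.48 interest = $3,100.11; pay $599.08 → $2,501.03
Installment 2: $2,501.03 +$15.00 interest = $2,516.03; pay $599.08 → $1,916.95
Installment 3: $1,916.95 +$11.50 interest = $1,928.45; pay $599.08 → $1,329.37
Installment 4: $1,329.37 +$7.97 interest = $1,337.34; pay $599.08 → $738.26
Installment 5: $738.26 +$4.42 interest = $742.68; pay $599.08 → $143.60
Installment 6: $143.60 +$0.86 interest = $144.46; pay $144.46 → $0.00
Balance reaches $0.00 in installment 6.

6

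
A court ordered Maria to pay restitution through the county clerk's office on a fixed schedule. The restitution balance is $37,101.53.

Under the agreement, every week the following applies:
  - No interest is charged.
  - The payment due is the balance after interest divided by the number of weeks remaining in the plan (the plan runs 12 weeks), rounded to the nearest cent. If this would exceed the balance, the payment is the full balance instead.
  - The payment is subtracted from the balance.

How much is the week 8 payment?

# | Opening | Payment | End bal
1 | $37,101.53 | $3,091.79 | $34,009.74
2 | $34,009.74 | $3,091.79 | $30,917.95
3 | $30,917.95 | $3,091.80 | $27,826.15
4 | $27,826.15 | $3,091.79 | $24,734.36
5 | $24,734.36 | $3,091.80 | $21,642.56
6 | $21,642.56 | $3,091.79 | $18,550.77
7 | $18,550.77 | $3,091.80 | $15,458.97
8 | $15,458.97 | $3,091.79 | $12,367.18

$3,091.79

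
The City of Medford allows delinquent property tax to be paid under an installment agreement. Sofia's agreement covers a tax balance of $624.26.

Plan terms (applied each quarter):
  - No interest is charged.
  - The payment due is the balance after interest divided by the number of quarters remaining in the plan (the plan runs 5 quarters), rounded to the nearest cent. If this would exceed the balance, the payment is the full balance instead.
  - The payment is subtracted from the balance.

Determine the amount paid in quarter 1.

$124.85

Quarter 1: opening $624.26; payment $124.85; balance $499.41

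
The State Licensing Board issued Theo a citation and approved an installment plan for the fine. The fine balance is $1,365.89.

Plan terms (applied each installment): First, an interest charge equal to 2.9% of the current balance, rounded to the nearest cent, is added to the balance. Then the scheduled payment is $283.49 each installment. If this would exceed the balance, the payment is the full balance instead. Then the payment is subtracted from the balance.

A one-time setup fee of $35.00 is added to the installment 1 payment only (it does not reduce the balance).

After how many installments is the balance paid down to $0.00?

6

Installment 1: opening $1,365.89; interest $39.61 → $1,405.50; payment $283.49 (+ $35.00 fee); balance $1,122.01
Installment 2: opening $1,122.01; interest $32.54 → $1,154.55; payment $283.49; balance $871.06
Installment 3: opening $871.06; interest $25.26 → $896.32; payment $283.49; balance $612.83
Installment 4: opening $612.83; interest $17.77 → $630.60; payment $283.49; balance $347.11
Installment 5: opening $347.11; interest $10.07 → $357.18; payment $283.49; balance $73.69
Installment 6: opening $73.69; interest $2.14 → $75.83; payment $75.83; balance $0.00
Balance reaches $0.00 in installment 6.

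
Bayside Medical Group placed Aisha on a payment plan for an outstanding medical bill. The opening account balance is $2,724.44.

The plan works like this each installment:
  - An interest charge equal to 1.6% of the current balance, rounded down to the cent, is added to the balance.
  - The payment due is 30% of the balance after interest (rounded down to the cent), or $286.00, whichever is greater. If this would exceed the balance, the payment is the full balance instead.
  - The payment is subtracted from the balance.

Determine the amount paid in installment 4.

$298.72

Installment 1: opening $2,724.44; interest $43.59 → $2,768.03; payment $830.40; balance $1,937.63
Installment 2: opening $1,937.63; interest $31.00 → $1,968.63; payment $590.58; balance $1,378.05
Installment 3: opening $1,378.05; interest $22.04 → $1,400.09; payment $420.02; balance $980.07
Installment 4: opening $980.07; interest $15.68 → $995.75; payment $298.72; balance $697.03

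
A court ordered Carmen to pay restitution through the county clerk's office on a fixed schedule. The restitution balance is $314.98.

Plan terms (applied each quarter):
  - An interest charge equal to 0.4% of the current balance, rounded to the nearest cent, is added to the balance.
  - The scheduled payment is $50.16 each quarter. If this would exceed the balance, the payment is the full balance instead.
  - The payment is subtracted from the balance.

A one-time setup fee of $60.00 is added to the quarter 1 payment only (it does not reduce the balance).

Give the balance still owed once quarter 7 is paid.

$0.00

# | Opening | Interest | Payment | Fee | End bal
1 | $314.98 | $1.26 | $50.16 | $60.00 | $266.08
2 | $266.08 | $1.06 | $50.16 | — | $216.98
3 | $216.98 | $0.87 | $50.16 | — | $167.69
4 | $167.69 | $0.67 | $50.16 | — | $118.20
5 | $118.20 | $0.47 | $50.16 | — | $68.51
6 | $68.51 | $0.27 | $50.16 | — | $18.62
7 | $18.62 | $0.07 | $18.69 | — | $0.00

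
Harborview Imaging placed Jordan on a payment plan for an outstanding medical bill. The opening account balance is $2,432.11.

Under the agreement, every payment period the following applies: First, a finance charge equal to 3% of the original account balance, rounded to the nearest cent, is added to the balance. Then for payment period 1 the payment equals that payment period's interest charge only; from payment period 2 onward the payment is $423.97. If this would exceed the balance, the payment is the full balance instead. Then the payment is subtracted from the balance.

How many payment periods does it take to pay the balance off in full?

8

Payment period 1: opening $2,432.11; interest $72.96 → $2,505.07; payment $72.96; balance $2,432.11
Payment period 2: opening $2,432.11; interest $72.96 → $2,505.07; payment $423.97; balance $2,081.10
Payment period 3: opening $2,081.10; interest $72.96 → $2,154.06; payment $423.97; balance $1,730.09
Payment period 4: opening $1,730.09; interest $72.96 → $1,803.05; payment $423.97; balance $1,379.08
Payment period 5: opening $1,379.08; interest $72.96 → $1,452.04; payment $423.97; balance $1,028.07
Payment period 6: opening $1,028.07; interest $72.96 → $1,101.03; payment $423.97; balance $677.06
Payment period 7: opening $677.06; interest $72.96 → $750.02; payment $423.97; balance $326.05
Payment period 8: opening $326.05; interest $72.96 → $399.01; payment $399.01; balance $0.00
Balance reaches $0.00 in payment period 8.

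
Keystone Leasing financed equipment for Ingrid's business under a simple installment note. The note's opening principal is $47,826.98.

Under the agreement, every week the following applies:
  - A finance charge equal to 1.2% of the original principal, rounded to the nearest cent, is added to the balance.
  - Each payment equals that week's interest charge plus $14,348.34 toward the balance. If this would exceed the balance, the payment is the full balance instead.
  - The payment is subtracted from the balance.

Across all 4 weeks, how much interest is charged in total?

# | Opening | Interest | Payment | End bal
1 | $47,826.98 | $573.92 | $14,922.26 | $33,478.64
2 | $33,478.64 | $573.92 | $14,922.26 | $19,130.30
3 | $19,130.30 | $573.92 | $14,922.26 | $4,781.96
4 | $4,781.96 | $573.92 | $5,355.88 | $0.00
Total interest: $573.92 + $573.92 + $573.92 + $573.92 = $2,295.68

$2,295.68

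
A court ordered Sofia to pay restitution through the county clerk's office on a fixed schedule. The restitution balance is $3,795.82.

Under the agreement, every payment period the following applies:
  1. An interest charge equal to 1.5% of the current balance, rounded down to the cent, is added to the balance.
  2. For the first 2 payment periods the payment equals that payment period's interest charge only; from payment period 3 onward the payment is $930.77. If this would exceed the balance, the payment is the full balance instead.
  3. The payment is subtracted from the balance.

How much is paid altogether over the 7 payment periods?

$4,061.28

Payment period 1: $3,795.82 +$56.93 interest = $3,852.75; pay $56.93 → $3,795.82
Payment period 2: $3,795.82 +$56.93 interest = $3,852.75; pay $56.93 → $3,795.82
Payment period 3: $3,795.82 +$56.93 interest = $3,852.75; pay $930.77 → $2,921.98
Payment period 4: $2,921.98 +$43.82 interest = $2,965.80; pay $930.77 → $2,035.03
Payment period 5: $2,035.03 +$30.52 interest = $2,065.55; pay $930.77 → $1,134.78
Payment period 6: $1,134.78 +$17.02 interest = $1,151.80; pay $930.77 → $221.03
Payment period 7: $221.03 +$3.31 interest = $224.34; pay $224.34 → $0.00
Total paid: $4,061.28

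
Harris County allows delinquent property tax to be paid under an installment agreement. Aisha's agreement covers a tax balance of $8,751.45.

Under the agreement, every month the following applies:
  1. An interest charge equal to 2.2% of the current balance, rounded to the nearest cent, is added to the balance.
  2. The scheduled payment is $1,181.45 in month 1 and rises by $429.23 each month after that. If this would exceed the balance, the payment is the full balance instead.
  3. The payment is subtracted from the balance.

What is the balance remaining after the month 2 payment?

# | Opening | Interest | Payment | End bal
1 | $8,751.45 | $192.53 | $1,181.45 | $7,762.53
2 | $7,762.53 | $170.78 | $1,610.68 | $6,322.63

$6,322.63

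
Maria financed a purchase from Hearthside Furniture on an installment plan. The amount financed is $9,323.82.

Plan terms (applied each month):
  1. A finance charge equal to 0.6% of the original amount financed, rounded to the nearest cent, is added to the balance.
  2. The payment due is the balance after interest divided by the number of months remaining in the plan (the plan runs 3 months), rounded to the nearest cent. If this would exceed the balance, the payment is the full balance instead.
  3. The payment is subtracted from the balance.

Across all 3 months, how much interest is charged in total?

Month 1: opening $9,323.82; interest $55.94 → $9,379.76; payment $3,126.59; balance $6,253.17
Month 2: opening $6,253.17; interest $55.94 → $6,309.11; payment $3,154.56; balance $3,154.55
Month 3: opening $3,154.55; interest $55.94 → $3,210.49; payment $3,210.49; balance $0.00
Total interest: $55.94 + $55.94 + $55.94 = $167.82

$167.82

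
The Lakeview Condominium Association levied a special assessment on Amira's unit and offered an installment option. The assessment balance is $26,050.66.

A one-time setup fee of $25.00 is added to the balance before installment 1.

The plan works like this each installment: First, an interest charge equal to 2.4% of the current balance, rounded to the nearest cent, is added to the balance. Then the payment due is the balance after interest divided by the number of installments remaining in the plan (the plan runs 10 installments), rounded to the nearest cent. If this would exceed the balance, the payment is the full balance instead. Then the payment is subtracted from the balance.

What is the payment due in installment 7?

$3,078.47

Installment 1: $26,075.66 +$625.82 interest = $26,701.48; pay $2,670.15 → $24,031.33
Installment 2: $24,031.33 +$576.75 interest = $24,608.08; pay $2,734.23 → $21,873.85
Installment 3: $21,873.85 +$524.97 interest = $22,398.82; pay $2,799.85 → $19,598.97
Installment 4: $19,598.97 +$470.38 interest = $20,069.35; pay $2,867.05 → $17,202.30
Installment 5: $17,202.30 +$412.86 interest = $17,615.16; pay $2,935.86 → $14,679.30
Installment 6: $14,679.30 +$352.30 interest = $15,031.60; pay $3,006.32 → $12,025.28
Installment 7: $12,025.28 +$288.61 interest = $12,313.89; pay $3,078.47 → $9,235.42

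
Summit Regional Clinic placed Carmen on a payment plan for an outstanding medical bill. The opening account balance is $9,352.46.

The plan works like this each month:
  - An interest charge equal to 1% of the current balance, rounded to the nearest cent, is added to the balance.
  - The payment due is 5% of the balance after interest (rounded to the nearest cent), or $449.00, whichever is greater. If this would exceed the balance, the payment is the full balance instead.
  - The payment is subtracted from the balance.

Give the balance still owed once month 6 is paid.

$7,136.74

# | Opening | Interest | Payment | End bal
1 | $9,352.46 | $93.52 | $472.30 | $8,973.68
2 | $8,973.68 | $89.74 | $453.17 | $8,610.25
3 | $8,610.25 | $86.10 | $449.00 | $8,247.35
4 | $8,247.35 | $82.47 | $449.00 | $7,880.82
5 | $7,880.82 | $78.81 | $449.00 | $7,510.63
6 | $7,510.63 | $75.11 | $449.00 | $7,136.74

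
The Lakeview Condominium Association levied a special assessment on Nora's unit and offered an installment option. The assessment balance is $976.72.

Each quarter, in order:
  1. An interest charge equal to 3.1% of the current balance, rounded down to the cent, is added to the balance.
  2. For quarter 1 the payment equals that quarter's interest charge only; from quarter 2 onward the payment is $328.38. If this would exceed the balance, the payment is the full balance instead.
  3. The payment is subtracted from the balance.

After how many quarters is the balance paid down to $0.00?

5

Quarter 1: opening $976.72; interest $30.27 → $1,006.99; payment $30.27; balance $976.72
Quarter 2: opening $976.72; interest $30.27 → $1,006.99; payment $328.38; balance $678.61
Quarter 3: opening $678.61; interest $21.03 → $699.64; payment $328.38; balance $371.26
Quarter 4: opening $371.26; interest $11.50 → $382.76; payment $328.38; balance $54.38
Quarter 5: opening $54.38; interest $1.68 → $56.06; payment $56.06; balance $0.00
Balance reaches $0.00 in quarter 5.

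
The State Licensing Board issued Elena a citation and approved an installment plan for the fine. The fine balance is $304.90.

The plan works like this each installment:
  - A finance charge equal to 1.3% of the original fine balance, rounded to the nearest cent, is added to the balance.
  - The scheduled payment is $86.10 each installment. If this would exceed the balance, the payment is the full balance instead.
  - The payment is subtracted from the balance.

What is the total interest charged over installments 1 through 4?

Installment 1: opening $304.90; interest $3.96 → $308.86; payment $86.10; balance $222.76
Installment 2: opening $222.76; interest $3.96 → $226.72; payment $86.10; balance $140.62
Installment 3: opening $140.62; interest $3.96 → $144.58; payment $86.10; balance $58.48
Installment 4: opening $58.48; interest $3.96 → $62.44; payment $62.44; balance $0.00
Total interest: $3.96 + $3.96 + $3.96 + $3.96 = $15.84

$15.84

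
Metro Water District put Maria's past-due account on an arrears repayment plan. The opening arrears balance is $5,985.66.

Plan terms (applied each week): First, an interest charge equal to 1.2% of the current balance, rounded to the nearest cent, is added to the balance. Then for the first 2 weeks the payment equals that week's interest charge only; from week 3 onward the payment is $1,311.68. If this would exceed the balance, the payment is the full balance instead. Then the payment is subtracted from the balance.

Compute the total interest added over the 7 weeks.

$352.23

# | Opening | Interest | Payment | End bal
1 | $5,985.66 | $71.83 | $71.83 | $5,985.66
2 | $5,985.66 | $71.83 | $71.83 | $5,985.66
3 | $5,985.66 | $71.83 | $1,311.68 | $4,745.81
4 | $4,745.81 | $56.95 | $1,311.68 | $3,491.08
5 | $3,491.08 | $41.89 | $1,311.68 | $2,221.29
6 | $2,221.29 | $26.66 | $1,311.68 | $936.27
7 | $936.27 | $11.24 | $947.51 | $0.00
Total interest: $71.83 + $71.83 + $71.83 + $56.95 + $41.89 + $26.66 + $11.24 = $352.23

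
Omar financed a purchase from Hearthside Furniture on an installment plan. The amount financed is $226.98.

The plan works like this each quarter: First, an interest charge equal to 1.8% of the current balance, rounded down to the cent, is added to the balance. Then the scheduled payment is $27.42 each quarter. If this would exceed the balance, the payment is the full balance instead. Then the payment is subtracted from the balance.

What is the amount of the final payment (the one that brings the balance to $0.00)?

Quarter 1: $226.98 +$4.08 interest = $231.06; pay $27.42 → $203.64
Quarter 2: $203.64 +$3.66 interest = $207.30; pay $27.42 → $179.88
Quarter 3: $179.88 +$3.23 interest = $183.11; pay $27.42 → $155.69
Quarter 4: $155.69 +$2.80 interest = $158.49; pay $27.42 → $131.07
Quarter 5: $131.07 +$2.35 interest = $133.42; pay $27.42 → $106.00
Quarter 6: $106.00 +$1.90 interest = $107.90; pay $27.42 → $80.48
Quarter 7: $80.48 +$1.44 interest = $81.92; pay $27.42 → $54.50
Quarter 8: $54.50 +$0.98 interest = $55.48; pay $27.42 → $28.06
Quarter 9: $28.06 +$0.50 interest = $28.56; pay $27.42 → $1.14
Quarter 10: $1.14 +$0.02 interest = $1.16; pay $1.16 → $0.00

$1.16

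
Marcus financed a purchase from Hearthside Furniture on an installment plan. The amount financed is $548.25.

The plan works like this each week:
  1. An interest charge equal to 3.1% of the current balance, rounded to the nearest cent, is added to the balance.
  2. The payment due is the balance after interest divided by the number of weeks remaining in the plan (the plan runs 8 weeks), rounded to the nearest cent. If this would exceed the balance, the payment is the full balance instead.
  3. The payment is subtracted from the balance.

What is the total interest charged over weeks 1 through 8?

Week 1: $548.25 +$17.00 interest = $565.25; pay $70.66 → $494.59
Week 2: $494.59 +$15.33 interest = $509.92; pay $72.85 → $437.07
Week 3: $437.07 +$13.55 interest = $450.62; pay $75.10 → $375.52
Week 4: $375.52 +$11.64 interest = $387.16; pay $77.43 → $309.73
Week 5: $309.73 +$9.60 interest = $319.33; pay $79.83 → $239.50
Week 6: $239.50 +$7.42 interest = $246.92; pay $82.31 → $164.61
Week 7: $164.61 +$5.10 interest = $169.71; pay $84.86 → $84.85
Week 8: $84.85 +$2.63 interest = $87.48; pay $87.48 → $0.00
Total interest: $17.00 + $15.33 + $13.55 + $11.64 + $9.60 + $7.42 + $5.10 + $2.63 = $82.27

$82.27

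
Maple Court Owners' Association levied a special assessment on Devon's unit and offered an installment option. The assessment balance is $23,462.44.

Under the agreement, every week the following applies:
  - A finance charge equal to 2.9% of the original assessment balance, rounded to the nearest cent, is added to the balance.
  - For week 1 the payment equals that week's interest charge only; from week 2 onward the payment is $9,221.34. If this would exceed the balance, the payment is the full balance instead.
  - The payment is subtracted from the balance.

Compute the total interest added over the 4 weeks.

$2,721.64

Week 1: opening $23,462.44; interest $680.41 → $24,142.85; payment $680.41; balance $23,462.44
Week 2: opening $23,462.44; interest $680.41 → $24,142.85; payment $9,221.34; balance $14,921.51
Week 3: opening $14,921.51; interest $680.41 → $15,601.92; payment $9,221.34; balance $6,380.58
Week 4: opening $6,380.58; interest $680.41 → $7,060.99; payment $7,060.99; balance $0.00
Total interest: $680.41 + $680.41 + $680.41 + $680.41 = $2,721.64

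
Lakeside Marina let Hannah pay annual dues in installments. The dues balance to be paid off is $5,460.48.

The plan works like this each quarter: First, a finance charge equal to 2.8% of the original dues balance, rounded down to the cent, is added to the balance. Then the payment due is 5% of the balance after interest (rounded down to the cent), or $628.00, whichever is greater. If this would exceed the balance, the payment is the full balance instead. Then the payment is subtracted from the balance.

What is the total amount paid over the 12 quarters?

Quarter 1: opening $5,460.48; interest $152.89 → $5,613.37; payment $628.00; balance $4,985.37
Quarter 2: opening $4,985.37; interest $152.89 → $5,138.26; payment $628.00; balance $4,510.26
Quarter 3: opening $4,510.26; interest $152.89 → $4,663.15; payment $628.00; balance $4,035.15
Quarter 4: opening $4,035.15; interest $152.89 → $4,188.04; payment $628.00; balance $3,560.04
Quarter 5: opening $3,560.04; interest $152.89 → $3,712.93; payment $628.00; balance $3,084.93
Quarter 6: opening $3,084.93; interest $152.89 → $3,237.82; payment $628.00; balance $2,609.82
Quarter 7: opening $2,609.82; interest $152.89 → $2,762.71; payment $628.00; balance $2,134.71
Quarter 8: opening $2,134.71; interest $152.89 → $2,287.60; payment $628.00; balance $1,659.60
Quarter 9: opening $1,659.60; interest $152.89 → $1,812.49; payment $628.00; balance $1,184.49
Quarter 10: opening $1,184.49; interest $152.89 → $1,337.38; payment $628.00; balance $709.38
Quarter 11: opening $709.38; interest $152.89 → $862.27; payment $628.00; balance $234.27
Quarter 12: opening $234.27; interest $152.89 → $387.16; payment $387.16; balance $0.00
Total paid: $7,295.16

$7,295.16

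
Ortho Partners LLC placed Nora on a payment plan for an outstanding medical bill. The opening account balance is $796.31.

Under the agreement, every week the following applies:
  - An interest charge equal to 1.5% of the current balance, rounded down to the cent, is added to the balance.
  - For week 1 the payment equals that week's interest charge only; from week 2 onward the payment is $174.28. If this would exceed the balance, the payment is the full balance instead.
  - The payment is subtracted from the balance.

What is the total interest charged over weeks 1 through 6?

Week 1: $796.31 +$11.94 interest = $808.25; pay $11.94 → $796.31
Week 2: $796.31 +$11.94 interest = $808.25; pay $174.28 → $633.97
Week 3: $633.97 +$9.50 interest = $643.47; pay $174.28 → $469.19
Week 4: $469.19 +$7.03 interest = $476.22; pay $174.28 → $301.94
Week 5: $301.94 +$4.52 interest = $306.46; pay $174.28 → $132.18
Week 6: $132.18 +$1.98 interest = $134.16; pay $134.16 → $0.00
Total interest: $11.94 + $11.94 + $9.50 + $7.03 + $4.52 + $1.98 = $46.91

$46.91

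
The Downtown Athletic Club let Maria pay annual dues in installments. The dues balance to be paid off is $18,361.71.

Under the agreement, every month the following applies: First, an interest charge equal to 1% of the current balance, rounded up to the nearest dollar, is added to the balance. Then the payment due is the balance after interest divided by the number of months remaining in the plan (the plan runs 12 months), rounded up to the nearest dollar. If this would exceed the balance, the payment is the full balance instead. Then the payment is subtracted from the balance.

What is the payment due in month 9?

$1,674.00

Month 1: opening $18,361.71; interest $184.00 → $18,545.71; payment $1,546.00; balance $16,999.71
Month 2: opening $16,999.71; interest $170.00 → $17,169.71; payment $1,561.00; balance $15,608.71
Month 3: opening $15,608.71; interest $157.00 → $15,765.71; payment $1,577.00; balance $14,188.71
Month 4: opening $14,188.71; interest $142.00 → $14,330.71; payment $1,593.00; balance $12,737.71
Month 5: opening $12,737.71; interest $128.00 → $12,865.71; payment $1,609.00; balance $11,256.71
Month 6: opening $11,256.71; interest $113.00 → $11,369.71; payment $1,625.00; balance $9,744.71
Month 7: opening $9,744.71; interest $98.00 → $9,842.71; payment $1,641.00; balance $8,201.71
Month 8: opening $8,201.71; interest $83.00 → $8,284.71; payment $1,657.00; balance $6,627.71
Month 9: opening $6,627.71; interest $67.00 → $6,694.71; payment $1,674.00; balance $5,020.71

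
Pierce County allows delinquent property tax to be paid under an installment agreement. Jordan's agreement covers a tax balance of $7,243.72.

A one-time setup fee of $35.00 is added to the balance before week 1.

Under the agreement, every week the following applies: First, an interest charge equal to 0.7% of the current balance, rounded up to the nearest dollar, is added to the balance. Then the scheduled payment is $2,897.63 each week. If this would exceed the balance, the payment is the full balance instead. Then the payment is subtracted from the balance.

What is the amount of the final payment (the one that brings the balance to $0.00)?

$1,577.46

Week 1: $7,278.72 +$51.00 interest = $7,329.72; pay $2,897.63 → $4,432.09
Week 2: $4,432.09 +$32.00 interest = $4,464.09; pay $2,897.63 → $1,566.46
Week 3: $1,566.46 +$11.00 interest = $1,577.46; pay $1,577.46 → $0.00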